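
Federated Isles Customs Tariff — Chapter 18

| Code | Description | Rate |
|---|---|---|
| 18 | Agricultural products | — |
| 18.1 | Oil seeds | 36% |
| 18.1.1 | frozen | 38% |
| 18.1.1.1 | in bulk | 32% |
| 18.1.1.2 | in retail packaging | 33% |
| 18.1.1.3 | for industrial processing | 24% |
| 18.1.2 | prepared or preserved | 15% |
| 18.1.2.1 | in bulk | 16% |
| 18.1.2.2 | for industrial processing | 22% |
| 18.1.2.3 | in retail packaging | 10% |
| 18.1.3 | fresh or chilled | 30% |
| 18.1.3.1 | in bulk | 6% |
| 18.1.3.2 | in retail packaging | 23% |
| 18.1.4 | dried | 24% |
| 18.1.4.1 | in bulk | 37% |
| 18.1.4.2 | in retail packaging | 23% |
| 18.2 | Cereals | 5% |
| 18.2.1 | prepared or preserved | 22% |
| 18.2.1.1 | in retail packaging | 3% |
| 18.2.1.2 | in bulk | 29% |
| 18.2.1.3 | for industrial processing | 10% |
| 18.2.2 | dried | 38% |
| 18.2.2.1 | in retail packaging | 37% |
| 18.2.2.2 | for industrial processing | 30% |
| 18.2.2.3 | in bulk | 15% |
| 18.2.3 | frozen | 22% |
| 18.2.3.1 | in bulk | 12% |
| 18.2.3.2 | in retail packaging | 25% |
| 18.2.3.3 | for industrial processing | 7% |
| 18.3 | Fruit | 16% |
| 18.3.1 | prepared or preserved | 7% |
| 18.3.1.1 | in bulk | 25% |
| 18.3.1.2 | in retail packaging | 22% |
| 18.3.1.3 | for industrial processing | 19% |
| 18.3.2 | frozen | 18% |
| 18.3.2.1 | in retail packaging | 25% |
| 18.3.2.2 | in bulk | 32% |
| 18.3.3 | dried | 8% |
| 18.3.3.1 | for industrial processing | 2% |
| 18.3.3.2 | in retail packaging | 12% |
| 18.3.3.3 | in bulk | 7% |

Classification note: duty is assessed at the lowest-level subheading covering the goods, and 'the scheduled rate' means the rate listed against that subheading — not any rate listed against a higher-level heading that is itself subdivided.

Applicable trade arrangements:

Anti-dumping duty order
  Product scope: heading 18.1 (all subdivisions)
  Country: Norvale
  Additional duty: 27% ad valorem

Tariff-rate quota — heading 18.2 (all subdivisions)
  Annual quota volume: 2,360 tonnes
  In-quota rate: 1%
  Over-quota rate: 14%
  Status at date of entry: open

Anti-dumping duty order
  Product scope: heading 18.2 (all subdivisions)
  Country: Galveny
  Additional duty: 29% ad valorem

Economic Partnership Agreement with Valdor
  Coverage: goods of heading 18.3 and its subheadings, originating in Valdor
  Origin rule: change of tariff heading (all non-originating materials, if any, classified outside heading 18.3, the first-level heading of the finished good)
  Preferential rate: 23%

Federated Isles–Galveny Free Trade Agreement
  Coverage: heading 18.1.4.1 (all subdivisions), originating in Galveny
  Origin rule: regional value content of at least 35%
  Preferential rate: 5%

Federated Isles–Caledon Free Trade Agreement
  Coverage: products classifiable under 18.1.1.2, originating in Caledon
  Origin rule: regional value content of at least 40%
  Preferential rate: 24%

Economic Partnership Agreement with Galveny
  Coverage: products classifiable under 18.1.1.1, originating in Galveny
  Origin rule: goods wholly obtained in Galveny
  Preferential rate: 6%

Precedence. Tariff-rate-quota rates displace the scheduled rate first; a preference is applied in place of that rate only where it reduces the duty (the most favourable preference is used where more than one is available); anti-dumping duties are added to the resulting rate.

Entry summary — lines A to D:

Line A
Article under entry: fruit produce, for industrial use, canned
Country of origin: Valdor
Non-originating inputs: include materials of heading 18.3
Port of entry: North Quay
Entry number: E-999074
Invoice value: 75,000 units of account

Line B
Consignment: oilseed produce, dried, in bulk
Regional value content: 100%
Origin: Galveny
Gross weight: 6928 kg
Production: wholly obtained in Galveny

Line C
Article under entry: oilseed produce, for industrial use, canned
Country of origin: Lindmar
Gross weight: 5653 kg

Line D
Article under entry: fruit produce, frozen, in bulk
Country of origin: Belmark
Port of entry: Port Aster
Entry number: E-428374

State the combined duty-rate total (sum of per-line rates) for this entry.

78%

Line A: fruit → 18.3; canned → 18.3.1; for industrial use → 18.3.1.3. Scheduled 19%. Valdor agreement on 18.3: CTH not met. → 19%.
Line B: oilseed → 18.1; dried → 18.1.4; in bulk → 18.1.4.1. Scheduled 37%. Galveny agreement on 18.1.4.1: RVC ≥ 35% → 5% available; Galveny agreement on 18.1.1.1: 18.1.4.1 not covered; preferential 5%. → 5%.
Line C: oilseed → 18.1; canned → 18.1.2; for industrial use → 18.1.2.2. Scheduled 22%. No special measure applies. → 22%.
Line D: fruit → 18.3; frozen → 18.3.2; in bulk → 18.3.2.2. Scheduled 32%. No special measure applies. → 32%.
Sum: 19% + 5% + 22% + 32% = 78%.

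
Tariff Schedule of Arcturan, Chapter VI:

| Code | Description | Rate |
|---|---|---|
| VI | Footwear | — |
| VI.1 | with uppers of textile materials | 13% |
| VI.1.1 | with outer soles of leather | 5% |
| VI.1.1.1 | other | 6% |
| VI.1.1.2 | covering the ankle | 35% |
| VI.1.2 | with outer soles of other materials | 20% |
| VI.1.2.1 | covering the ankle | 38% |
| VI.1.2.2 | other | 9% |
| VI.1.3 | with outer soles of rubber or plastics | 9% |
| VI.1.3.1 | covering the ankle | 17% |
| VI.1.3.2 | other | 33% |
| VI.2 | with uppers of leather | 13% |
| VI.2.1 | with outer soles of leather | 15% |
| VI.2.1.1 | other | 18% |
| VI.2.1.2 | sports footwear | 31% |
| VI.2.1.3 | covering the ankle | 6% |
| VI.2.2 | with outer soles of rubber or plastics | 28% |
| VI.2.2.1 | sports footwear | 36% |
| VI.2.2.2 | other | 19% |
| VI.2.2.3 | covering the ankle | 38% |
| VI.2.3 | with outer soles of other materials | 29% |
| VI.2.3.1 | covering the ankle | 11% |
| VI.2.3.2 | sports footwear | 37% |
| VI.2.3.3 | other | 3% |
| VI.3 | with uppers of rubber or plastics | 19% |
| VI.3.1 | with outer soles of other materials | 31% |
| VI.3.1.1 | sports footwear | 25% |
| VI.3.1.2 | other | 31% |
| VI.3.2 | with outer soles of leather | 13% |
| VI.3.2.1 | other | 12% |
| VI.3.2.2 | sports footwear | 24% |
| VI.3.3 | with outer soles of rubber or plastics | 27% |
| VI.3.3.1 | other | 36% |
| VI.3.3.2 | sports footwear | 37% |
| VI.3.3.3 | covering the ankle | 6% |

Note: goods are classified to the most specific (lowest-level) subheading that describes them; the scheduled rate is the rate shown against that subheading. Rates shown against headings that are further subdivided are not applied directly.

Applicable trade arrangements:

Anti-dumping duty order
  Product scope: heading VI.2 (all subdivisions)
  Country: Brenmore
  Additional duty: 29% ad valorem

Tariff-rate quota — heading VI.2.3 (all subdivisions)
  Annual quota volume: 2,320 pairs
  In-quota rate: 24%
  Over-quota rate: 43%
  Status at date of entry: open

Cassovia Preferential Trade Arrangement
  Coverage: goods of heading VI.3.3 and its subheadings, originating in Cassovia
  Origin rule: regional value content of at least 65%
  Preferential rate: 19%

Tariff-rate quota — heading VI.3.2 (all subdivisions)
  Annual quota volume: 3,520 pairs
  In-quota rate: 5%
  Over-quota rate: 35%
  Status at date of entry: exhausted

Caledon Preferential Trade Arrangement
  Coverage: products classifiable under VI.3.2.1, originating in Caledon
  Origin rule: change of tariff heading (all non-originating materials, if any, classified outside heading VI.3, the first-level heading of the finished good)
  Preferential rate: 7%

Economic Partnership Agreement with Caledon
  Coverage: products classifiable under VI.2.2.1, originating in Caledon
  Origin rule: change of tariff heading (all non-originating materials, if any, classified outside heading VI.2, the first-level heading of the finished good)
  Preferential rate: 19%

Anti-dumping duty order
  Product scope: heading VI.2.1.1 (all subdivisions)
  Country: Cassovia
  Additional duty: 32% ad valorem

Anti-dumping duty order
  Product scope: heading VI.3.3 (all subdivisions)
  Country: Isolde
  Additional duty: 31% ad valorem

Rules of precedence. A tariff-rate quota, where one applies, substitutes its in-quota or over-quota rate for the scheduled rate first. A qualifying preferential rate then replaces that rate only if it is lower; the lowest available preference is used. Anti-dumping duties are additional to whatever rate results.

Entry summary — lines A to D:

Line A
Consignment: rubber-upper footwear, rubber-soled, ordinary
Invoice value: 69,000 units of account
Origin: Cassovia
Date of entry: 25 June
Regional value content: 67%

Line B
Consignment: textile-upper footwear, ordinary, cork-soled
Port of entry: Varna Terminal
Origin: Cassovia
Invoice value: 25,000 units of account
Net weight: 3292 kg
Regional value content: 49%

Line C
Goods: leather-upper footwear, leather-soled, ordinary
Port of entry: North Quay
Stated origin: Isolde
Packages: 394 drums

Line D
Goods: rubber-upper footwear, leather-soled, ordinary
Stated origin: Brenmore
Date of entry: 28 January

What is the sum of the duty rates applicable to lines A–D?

81%

Line A: rubber-upper → VI.3; rubber-soled → VI.3.3; ordinary → VI.3.3.1. Scheduled 36%. Cassovia agreement on VI.3.3: RVC ≥ 65% → 19% available; preferential 19%. → 19%.
Line B: textile-upper → VI.1; cork-soled → VI.1.2; ordinary → VI.1.2.2. Scheduled 9%. Cassovia agreement on VI.3.3: VI.1.2.2 not covered. → 9%.
Line C: leather-upper → VI.2; leather-soled → VI.2.1; ordinary → VI.2.1.1. Scheduled 18%. No special measure applies. → 18%.
Line D: rubber-upper → VI.3; leather-soled → VI.3.2; ordinary → VI.3.2.1. Scheduled 12%. quota on VI.3.2 exhausted → over-quota 35%. → 35%.
Sum: 19% + 9% + 18% + 35% = 81%.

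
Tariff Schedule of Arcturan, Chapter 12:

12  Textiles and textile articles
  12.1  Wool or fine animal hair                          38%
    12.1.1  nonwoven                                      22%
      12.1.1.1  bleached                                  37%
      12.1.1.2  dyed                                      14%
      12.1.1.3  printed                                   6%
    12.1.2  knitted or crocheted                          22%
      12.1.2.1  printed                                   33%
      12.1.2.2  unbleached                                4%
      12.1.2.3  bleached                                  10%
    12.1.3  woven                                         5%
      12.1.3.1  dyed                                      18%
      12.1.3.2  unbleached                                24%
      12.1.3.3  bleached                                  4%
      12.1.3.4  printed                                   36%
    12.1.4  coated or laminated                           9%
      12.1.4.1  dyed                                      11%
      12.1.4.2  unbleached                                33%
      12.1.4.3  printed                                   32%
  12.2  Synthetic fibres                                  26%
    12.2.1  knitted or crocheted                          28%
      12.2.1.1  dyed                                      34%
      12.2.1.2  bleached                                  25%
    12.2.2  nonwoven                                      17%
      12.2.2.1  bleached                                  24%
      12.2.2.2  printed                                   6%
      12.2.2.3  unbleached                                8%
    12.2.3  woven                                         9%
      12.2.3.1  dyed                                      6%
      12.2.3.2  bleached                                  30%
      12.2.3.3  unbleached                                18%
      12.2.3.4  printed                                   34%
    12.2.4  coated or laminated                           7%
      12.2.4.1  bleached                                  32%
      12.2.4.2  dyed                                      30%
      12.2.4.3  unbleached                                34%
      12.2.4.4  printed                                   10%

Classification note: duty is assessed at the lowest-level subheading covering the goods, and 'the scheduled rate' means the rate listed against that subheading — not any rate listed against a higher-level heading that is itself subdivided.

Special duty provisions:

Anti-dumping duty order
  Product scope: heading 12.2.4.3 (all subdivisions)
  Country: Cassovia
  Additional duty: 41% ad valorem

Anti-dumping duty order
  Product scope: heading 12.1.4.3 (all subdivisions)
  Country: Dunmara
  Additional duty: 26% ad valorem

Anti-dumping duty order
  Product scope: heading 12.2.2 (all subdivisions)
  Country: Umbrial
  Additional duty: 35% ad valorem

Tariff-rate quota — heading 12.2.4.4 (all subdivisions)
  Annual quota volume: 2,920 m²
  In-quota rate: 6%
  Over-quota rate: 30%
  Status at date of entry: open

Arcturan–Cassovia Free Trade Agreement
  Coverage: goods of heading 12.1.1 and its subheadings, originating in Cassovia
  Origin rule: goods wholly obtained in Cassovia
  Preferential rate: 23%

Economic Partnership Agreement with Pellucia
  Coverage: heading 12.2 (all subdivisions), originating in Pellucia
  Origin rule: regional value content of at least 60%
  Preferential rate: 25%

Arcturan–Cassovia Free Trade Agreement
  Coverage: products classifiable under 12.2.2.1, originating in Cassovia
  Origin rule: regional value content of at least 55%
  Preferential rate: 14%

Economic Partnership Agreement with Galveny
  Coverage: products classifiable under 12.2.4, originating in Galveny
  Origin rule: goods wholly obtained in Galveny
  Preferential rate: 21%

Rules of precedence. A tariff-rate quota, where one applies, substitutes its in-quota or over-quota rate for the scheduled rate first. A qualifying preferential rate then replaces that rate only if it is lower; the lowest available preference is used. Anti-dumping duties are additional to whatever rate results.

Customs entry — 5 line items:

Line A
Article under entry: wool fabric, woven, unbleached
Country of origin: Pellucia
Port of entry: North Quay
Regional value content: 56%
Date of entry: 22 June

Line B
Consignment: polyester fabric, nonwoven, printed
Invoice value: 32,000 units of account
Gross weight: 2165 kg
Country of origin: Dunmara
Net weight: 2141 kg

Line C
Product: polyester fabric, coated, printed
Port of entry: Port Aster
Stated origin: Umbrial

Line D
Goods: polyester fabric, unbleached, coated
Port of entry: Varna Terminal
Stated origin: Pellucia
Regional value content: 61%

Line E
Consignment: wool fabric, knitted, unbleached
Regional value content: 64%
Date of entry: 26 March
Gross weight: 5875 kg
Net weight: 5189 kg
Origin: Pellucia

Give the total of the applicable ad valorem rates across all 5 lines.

Line A: wool → 12.1; woven → 12.1.3; unbleached → 12.1.3.2. Scheduled 24%. Pellucia agreement on 12.2: 12.1.3.2 not covered. → 24%.
Line B: polyester → 12.2; nonwoven → 12.2.2; printed → 12.2.2.2. Scheduled 6%. No special measure applies. → 6%.
Line C: polyester → 12.2; coated → 12.2.4; printed → 12.2.4.4. Scheduled 10%. quota on 12.2.4.4 open → in-quota 6%. → 6%.
Line D: polyester → 12.2; coated → 12.2.4; unbleached → 12.2.4.3. Scheduled 34%. Pellucia agreement on 12.2: RVC ≥ 60% → 25% available; preferential 25%. → 25%.
Line E: wool → 12.1; knitted → 12.1.2; unbleached → 12.1.2.2. Scheduled 4%. Pellucia agreement on 12.2: 12.1.2.2 not covered. → 4%.
Sum: 24% + 6% + 6% + 25% + 4% = 65%.

65%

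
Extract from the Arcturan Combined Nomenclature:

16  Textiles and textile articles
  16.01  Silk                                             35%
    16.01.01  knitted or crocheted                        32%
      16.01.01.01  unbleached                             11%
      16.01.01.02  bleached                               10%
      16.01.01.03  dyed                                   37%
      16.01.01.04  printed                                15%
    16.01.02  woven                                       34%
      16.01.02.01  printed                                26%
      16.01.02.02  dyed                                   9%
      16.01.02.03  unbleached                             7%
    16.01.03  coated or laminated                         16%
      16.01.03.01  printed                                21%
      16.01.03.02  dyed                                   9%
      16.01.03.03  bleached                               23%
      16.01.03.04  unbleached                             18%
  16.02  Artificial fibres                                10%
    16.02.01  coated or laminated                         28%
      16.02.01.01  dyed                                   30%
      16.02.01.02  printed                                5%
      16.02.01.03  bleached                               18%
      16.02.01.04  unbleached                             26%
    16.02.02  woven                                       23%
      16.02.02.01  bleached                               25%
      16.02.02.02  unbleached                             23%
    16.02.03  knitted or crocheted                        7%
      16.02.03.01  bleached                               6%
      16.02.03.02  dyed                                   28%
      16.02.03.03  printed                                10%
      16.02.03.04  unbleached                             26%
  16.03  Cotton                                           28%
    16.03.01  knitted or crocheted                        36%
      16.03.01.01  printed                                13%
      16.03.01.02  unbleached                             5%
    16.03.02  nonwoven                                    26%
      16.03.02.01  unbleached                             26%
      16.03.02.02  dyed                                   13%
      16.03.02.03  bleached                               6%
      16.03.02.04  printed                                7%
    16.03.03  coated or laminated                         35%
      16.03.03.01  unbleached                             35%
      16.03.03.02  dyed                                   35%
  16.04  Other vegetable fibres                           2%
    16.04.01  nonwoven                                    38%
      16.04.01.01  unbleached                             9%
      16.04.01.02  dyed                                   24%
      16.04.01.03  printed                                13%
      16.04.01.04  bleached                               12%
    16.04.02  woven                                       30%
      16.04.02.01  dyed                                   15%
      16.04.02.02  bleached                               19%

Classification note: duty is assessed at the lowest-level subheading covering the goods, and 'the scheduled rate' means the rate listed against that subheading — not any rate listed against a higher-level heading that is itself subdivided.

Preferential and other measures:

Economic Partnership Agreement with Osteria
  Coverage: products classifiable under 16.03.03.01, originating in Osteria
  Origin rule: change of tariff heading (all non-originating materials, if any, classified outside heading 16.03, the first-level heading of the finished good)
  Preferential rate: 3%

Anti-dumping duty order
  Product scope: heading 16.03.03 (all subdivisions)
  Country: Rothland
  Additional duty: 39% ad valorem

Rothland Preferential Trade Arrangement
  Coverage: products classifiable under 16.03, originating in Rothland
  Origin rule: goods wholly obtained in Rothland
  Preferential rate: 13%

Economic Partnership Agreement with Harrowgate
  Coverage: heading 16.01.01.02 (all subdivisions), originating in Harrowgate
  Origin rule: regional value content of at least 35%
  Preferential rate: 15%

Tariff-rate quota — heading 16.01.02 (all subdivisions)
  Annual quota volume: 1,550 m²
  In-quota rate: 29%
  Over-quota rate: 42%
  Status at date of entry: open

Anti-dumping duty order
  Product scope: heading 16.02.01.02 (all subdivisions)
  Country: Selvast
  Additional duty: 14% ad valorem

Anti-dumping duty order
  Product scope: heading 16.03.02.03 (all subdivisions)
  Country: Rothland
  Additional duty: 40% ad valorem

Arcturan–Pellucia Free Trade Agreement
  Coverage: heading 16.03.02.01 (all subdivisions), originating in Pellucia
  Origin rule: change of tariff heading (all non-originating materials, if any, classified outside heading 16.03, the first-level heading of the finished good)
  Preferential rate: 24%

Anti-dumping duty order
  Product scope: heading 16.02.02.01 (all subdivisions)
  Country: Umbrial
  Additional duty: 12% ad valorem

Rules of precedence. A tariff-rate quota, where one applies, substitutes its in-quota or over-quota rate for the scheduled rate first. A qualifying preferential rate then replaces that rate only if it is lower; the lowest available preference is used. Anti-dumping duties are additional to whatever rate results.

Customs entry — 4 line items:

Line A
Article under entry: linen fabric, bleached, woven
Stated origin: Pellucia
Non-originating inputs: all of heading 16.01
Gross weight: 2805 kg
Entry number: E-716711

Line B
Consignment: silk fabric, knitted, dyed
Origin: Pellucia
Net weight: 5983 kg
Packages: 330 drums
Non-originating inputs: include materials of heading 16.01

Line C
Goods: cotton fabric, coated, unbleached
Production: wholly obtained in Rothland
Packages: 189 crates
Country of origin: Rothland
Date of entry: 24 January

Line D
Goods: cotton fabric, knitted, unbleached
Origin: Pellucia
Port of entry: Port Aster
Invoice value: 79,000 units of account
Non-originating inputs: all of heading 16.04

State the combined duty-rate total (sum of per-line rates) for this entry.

113%

Line A: linen → 16.04; woven → 16.04.02; bleached → 16.04.02.02. Scheduled 19%. Pellucia agreement on 16.03.02.01: 16.04.02.02 not covered. → 19%.
Line B: silk → 16.01; knitted → 16.01.01; dyed → 16.01.01.03. Scheduled 37%. Pellucia agreement on 16.03.02.01: 16.01.01.03 not covered. → 37%.
Line C: cotton → 16.03; coated → 16.03.03; unbleached → 16.03.03.01. Scheduled 35%. Rothland agreement on 16.03: wholly obtained → 13% available; preferential 13%; anti-dumping (Rothland, 16.03.03): +39%; total 13% + 39% = 52%. → 52%.
Line D: cotton → 16.03; knitted → 16.03.01; unbleached → 16.03.01.02. Scheduled 5%. Pellucia agreement on 16.03.02.01: 16.03.01.02 not covered. → 5%.
Sum: 19% + 37% + 52% + 5% = 113%.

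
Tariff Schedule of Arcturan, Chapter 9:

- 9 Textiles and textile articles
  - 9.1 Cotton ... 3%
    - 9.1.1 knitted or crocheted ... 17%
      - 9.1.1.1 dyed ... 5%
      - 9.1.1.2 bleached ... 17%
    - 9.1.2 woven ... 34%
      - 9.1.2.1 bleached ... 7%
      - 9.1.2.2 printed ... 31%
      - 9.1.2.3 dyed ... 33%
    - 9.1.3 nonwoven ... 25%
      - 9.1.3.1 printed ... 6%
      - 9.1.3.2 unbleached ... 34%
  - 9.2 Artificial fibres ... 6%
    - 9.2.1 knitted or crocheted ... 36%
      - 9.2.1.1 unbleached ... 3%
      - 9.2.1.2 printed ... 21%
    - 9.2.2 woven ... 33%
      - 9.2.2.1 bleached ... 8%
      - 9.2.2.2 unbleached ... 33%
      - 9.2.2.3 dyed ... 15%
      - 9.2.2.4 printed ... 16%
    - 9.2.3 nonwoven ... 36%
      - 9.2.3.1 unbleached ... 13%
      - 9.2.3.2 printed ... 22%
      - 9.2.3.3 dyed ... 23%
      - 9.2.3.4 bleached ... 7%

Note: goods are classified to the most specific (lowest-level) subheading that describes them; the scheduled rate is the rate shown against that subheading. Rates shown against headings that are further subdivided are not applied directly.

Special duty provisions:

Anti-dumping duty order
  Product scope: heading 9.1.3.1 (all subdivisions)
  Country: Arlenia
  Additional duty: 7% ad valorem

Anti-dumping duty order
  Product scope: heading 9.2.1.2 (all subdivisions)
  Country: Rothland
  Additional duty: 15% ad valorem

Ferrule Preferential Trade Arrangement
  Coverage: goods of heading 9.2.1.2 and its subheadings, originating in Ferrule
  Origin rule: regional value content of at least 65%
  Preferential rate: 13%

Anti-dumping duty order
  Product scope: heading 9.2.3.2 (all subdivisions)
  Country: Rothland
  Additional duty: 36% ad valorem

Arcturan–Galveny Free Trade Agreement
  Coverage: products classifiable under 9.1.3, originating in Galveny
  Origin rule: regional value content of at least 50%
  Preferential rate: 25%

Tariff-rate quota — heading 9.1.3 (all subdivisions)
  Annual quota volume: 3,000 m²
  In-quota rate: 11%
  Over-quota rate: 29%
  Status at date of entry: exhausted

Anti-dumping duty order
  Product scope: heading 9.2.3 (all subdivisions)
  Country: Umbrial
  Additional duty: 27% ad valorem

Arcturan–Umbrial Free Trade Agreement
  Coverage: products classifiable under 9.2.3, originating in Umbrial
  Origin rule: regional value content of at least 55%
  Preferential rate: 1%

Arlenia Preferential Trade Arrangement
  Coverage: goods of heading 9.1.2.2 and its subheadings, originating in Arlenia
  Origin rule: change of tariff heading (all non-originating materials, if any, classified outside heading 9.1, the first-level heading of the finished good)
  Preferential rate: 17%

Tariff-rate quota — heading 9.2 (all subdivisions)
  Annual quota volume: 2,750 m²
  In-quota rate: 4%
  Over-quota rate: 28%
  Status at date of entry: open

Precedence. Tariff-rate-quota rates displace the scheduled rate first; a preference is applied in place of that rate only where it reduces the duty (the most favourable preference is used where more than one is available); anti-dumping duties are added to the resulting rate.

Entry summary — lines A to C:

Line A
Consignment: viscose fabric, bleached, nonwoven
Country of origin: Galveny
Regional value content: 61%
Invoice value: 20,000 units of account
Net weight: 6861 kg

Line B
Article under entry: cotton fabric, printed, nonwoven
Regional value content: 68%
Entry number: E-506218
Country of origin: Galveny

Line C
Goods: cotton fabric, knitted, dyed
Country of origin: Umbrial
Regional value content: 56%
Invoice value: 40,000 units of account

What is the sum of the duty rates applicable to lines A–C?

34%

Line A: viscose → 9.2; nonwoven → 9.2.3; bleached → 9.2.3.4. Scheduled 7%. quota on 9.2 open → in-quota 4%; Galveny agreement on 9.1.3: 9.2.3.4 not covered. → 4%.
Line B: cotton → 9.1; nonwoven → 9.1.3; printed → 9.1.3.1. Scheduled 6%. quota on 9.1.3 exhausted → over-quota 29%; Galveny agreement on 9.1.3: RVC ≥ 50% → 25% available; preferential 25%. → 25%.
Line C: cotton → 9.1; knitted → 9.1.1; dyed → 9.1.1.1. Scheduled 5%. Umbrial agreement on 9.2.3: 9.1.1.1 not covered. → 5%.
Sum: 4% + 25% + 5% = 34%.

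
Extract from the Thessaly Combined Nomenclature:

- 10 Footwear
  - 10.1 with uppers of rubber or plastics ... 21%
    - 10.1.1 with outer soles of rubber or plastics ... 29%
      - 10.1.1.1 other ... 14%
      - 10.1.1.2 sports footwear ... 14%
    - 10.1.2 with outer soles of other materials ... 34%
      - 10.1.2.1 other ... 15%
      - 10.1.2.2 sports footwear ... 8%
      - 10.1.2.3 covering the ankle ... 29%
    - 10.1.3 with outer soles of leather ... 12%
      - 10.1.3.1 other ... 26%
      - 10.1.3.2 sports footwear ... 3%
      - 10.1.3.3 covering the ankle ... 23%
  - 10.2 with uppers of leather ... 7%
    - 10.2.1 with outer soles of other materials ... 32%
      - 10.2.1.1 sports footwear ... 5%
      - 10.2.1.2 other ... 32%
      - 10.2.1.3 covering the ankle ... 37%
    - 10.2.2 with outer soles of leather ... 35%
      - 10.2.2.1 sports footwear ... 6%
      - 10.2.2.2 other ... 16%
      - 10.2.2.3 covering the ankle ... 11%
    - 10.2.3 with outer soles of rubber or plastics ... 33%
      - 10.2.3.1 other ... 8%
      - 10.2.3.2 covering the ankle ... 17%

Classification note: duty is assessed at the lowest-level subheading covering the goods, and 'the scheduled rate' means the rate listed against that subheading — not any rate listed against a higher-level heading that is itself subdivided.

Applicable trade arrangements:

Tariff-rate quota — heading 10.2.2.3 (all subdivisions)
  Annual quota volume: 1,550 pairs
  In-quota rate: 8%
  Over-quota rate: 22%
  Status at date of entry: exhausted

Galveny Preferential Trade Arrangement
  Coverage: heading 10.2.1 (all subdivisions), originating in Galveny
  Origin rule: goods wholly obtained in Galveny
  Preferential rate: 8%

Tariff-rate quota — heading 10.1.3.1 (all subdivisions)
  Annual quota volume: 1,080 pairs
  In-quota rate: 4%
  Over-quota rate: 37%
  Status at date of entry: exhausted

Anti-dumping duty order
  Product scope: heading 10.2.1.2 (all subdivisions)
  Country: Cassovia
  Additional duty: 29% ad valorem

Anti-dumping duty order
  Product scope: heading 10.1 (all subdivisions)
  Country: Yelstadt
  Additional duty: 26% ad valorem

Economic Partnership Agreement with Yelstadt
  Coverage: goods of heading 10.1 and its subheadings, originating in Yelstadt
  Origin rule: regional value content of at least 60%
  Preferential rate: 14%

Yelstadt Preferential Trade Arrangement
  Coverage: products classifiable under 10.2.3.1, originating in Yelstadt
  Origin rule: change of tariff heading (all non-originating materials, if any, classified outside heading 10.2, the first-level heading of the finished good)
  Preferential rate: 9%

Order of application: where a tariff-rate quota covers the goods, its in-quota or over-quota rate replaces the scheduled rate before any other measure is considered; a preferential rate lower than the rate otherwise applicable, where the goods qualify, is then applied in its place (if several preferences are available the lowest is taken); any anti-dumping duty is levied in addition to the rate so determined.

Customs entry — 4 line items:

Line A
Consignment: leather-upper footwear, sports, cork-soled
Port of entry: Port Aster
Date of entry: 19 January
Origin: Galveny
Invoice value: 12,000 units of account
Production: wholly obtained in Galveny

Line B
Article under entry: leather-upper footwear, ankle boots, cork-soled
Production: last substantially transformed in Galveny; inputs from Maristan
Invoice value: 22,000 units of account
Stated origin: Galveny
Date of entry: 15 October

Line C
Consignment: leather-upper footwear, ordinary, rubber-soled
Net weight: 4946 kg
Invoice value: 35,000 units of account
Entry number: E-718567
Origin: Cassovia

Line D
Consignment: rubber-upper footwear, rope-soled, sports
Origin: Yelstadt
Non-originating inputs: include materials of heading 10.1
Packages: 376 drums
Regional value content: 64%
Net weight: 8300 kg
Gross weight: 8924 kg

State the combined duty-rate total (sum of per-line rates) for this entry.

Line A: leather-upper → 10.2; cork-soled → 10.2.1; sports → 10.2.1.1. Scheduled 5%. Galveny agreement on 10.2.1: wholly obtained → 8% available; preference 8% not lower than 5% → no reduction. → 5%.
Line B: leather-upper → 10.2; cork-soled → 10.2.1; ankle boots → 10.2.1.3. Scheduled 37%. Galveny agreement on 10.2.1: not wholly obtained. → 37%.
Line C: leather-upper → 10.2; rubber-soled → 10.2.3; ordinary → 10.2.3.1. Scheduled 8%. No special measure applies. → 8%.
Line D: rubber-upper → 10.1; rope-soled → 10.1.2; sports → 10.1.2.2. Scheduled 8%. Yelstadt agreement on 10.1: RVC ≥ 60% → 14% available; Yelstadt agreement on 10.2.3.1: 10.1.2.2 not covered; preference 14% not lower than 8% → no reduction; anti-dumping (Yelstadt, 10.1): +26%; total 8% + 26% = 34%. → 34%.
Sum: 5% + 37% + 8% + 34% = 84%.

84%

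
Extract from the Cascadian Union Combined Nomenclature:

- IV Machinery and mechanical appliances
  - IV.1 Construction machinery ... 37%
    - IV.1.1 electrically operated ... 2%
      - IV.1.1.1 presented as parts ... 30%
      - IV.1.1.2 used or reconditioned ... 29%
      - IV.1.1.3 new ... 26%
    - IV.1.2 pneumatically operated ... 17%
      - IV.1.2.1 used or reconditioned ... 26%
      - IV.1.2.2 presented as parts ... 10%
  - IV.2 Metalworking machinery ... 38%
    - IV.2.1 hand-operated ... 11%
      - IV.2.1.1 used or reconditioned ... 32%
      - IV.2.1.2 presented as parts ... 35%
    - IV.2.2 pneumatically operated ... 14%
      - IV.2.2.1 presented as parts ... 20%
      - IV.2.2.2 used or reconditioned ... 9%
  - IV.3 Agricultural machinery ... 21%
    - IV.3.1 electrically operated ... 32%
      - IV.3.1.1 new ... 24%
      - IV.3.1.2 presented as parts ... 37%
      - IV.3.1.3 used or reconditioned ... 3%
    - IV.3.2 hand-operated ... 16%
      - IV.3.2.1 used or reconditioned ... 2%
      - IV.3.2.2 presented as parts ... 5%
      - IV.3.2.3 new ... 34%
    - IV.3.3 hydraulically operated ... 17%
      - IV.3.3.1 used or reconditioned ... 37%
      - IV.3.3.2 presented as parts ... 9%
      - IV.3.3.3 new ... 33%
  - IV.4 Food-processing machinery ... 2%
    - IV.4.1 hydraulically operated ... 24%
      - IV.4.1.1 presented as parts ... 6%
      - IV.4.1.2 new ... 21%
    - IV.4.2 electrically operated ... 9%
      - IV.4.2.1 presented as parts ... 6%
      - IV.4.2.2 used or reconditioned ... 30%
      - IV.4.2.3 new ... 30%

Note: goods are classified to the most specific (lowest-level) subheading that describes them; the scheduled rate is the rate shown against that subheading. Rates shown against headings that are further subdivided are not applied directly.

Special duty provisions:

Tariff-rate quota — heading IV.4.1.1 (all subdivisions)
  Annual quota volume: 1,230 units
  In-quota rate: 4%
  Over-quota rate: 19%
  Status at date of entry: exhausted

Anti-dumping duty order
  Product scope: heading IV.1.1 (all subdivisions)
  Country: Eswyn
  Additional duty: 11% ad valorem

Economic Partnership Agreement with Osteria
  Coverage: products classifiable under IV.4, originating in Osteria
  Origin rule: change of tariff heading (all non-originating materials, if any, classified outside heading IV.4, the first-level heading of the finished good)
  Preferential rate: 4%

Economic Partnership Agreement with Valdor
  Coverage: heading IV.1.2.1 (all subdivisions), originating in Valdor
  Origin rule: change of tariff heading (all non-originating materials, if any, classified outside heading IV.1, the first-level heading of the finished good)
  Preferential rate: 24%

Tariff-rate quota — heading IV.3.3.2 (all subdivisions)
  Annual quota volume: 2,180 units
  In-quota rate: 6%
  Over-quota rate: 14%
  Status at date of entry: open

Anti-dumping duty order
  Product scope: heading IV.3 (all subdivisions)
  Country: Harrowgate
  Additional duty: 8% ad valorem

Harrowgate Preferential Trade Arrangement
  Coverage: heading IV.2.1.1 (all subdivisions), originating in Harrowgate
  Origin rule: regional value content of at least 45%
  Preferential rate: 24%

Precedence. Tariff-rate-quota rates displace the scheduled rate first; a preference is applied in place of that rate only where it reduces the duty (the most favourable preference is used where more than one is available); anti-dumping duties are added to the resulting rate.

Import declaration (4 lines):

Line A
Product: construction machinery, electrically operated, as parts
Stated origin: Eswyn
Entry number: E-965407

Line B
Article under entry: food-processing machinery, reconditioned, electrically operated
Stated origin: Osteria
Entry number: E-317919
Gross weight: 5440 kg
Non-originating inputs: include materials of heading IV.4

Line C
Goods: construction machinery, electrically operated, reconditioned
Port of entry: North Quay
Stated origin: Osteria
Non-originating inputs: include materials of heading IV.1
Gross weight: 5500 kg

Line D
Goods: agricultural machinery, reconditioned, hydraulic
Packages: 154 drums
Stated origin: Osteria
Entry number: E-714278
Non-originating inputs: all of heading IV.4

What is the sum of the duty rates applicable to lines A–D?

137%

Line A: construction → IV.1; electrically operated → IV.1.1; as parts → IV.1.1.1. Scheduled 30%. anti-dumping (Eswyn, IV.1.1): +11%; total 30% + 11% = 41%. → 41%.
Line B: food-processing → IV.4; electrically operated → IV.4.2; reconditioned → IV.4.2.2. Scheduled 30%. Osteria agreement on IV.4: CTH not met. → 30%.
Line C: construction → IV.1; electrically operated → IV.1.1; reconditioned → IV.1.1.2. Scheduled 29%. Osteria agreement on IV.4: IV.1.1.2 not covered. → 29%.
Line D: agricultural → IV.3; hydraulic → IV.3.3; reconditioned → IV.3.3.1. Scheduled 37%. Osteria agreement on IV.4: IV.3.3.1 not covered. → 37%.
Sum: 41% + 30% + 29% + 37% = 137%.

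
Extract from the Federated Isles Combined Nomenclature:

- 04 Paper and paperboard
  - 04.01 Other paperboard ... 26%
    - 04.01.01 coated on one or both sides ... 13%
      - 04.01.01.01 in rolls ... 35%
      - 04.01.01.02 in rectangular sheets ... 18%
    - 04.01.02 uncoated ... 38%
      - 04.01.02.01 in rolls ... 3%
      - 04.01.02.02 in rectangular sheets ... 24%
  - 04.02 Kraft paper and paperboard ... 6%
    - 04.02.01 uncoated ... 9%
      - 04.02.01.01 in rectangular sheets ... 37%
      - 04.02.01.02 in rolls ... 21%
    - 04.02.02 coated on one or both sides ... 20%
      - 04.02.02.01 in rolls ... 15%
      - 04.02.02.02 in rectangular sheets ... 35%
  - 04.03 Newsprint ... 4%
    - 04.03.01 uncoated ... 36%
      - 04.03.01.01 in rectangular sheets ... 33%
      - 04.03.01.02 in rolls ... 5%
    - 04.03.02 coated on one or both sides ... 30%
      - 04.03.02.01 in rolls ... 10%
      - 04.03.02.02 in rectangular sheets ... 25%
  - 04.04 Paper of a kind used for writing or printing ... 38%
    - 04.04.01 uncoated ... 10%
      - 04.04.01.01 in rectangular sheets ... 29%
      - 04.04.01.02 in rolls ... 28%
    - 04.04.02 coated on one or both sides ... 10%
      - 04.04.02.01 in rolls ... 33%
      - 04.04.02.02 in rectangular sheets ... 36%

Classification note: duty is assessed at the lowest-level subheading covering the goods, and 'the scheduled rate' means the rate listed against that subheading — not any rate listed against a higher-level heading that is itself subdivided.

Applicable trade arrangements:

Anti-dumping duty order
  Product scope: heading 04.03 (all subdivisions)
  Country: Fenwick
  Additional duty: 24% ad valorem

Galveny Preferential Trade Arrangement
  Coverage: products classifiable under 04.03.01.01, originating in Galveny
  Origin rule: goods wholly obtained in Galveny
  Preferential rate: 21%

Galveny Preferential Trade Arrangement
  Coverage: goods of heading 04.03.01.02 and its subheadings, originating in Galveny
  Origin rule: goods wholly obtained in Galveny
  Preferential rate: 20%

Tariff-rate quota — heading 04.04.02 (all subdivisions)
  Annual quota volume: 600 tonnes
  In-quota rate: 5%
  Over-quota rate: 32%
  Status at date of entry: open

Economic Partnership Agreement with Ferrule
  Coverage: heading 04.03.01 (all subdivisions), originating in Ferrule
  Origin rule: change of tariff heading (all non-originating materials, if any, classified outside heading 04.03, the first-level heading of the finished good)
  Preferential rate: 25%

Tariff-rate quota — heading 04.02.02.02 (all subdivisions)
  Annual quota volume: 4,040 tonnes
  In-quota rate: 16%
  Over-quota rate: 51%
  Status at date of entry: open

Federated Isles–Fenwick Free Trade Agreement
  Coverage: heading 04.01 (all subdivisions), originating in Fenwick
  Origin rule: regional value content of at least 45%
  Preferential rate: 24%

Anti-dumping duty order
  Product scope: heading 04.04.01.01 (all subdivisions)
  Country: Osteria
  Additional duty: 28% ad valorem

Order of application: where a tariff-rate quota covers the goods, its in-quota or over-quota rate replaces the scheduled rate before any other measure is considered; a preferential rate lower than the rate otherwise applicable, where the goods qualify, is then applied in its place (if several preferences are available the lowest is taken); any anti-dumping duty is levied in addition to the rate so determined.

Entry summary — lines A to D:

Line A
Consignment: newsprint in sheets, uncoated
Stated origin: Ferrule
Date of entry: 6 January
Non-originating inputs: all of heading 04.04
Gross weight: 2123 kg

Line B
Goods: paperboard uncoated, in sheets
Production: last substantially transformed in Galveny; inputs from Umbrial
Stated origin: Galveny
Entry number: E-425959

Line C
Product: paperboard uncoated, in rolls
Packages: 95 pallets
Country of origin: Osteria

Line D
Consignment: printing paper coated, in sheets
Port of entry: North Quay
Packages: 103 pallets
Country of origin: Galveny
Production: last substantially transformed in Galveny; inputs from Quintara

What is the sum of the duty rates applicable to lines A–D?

57%

Line A: newsprint → 04.03; uncoated → 04.03.01; in sheets → 04.03.01.01. Scheduled 33%. Ferrule agreement on 04.03.01: CTH met → 25% available; preferential 25%. → 25%.
Line B: paperboard → 04.01; uncoated → 04.01.02; in sheets → 04.01.02.02. Scheduled 24%. Galveny agreement on 04.03.01.01: 04.01.02.02 not covered; Galveny agreement on 04.03.01.02: 04.01.02.02 not covered. → 24%.
Line C: paperboard → 04.01; uncoated → 04.01.02; in rolls → 04.01.02.01. Scheduled 3%. No special measure applies. → 3%.
Line D: printing paper → 04.04; coated → 04.04.02; in sheets → 04.04.02.02. Scheduled 36%. quota on 04.04.02 open → in-quota 5%; Galveny agreement on 04.03.01.01: 04.04.02.02 not covered; Galveny agreement on 04.03.01.02: 04.04.02.02 not covered. → 5%.
Sum: 25% + 24% + 3% + 5% = 57%.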